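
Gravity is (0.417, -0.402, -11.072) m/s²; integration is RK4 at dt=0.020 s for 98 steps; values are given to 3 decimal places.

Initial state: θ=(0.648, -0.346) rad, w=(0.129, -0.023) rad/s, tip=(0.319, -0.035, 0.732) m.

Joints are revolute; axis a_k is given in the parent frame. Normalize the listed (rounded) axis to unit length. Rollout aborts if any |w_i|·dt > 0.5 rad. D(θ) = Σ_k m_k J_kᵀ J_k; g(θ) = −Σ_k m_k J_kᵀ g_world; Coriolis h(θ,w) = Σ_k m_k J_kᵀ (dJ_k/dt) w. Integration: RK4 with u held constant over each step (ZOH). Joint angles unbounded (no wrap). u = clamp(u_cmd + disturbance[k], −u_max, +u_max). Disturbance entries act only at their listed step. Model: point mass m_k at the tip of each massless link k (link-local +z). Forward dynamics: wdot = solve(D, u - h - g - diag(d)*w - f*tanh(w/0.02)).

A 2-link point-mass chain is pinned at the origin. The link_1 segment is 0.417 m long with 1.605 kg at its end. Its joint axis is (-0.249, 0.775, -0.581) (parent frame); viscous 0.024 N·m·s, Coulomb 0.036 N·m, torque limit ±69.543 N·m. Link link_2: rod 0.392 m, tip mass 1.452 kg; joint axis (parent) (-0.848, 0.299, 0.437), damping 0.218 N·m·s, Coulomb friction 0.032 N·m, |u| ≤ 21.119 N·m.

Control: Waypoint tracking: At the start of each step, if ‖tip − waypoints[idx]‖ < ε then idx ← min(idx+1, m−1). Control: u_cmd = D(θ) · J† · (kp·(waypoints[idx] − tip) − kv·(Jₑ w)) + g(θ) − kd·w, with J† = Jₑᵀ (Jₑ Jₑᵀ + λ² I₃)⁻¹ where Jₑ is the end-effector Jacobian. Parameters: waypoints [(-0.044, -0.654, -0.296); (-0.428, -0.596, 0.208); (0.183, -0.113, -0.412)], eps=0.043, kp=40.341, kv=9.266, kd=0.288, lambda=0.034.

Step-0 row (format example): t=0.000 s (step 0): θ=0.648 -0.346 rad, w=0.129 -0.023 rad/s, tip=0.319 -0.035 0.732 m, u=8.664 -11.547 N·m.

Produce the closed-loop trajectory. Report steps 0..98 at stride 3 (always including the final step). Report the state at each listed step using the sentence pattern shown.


t=0.060 s (step 3): θ=0.789 -0.602 rad, w=4.664 -8.060 rad/s, tip=0.316 -0.082 0.708 m, u=10.002 -4.991 N·m.
t=0.120 s (step 6): θ=1.230 -1.262 rad, w=8.951 -12.030 rad/s, tip=0.289 -0.101 0.614 m, u=-10.606 2.469 N·m.
t=0.180 s (step 9): θ=1.645 -1.796 rad, w=5.052 -6.205 rad/s, tip=0.296 -0.019 0.493 m, u=-15.867 7.327 N·m.
t=0.240 s (step 12): θ=1.889 -2.068 rad, w=3.420 -3.220 rad/s, tip=0.324 0.032 0.397 m, u=-10.189 6.468 N·m.
t=0.300 s (step 15): θ=2.084 -2.213 rad, w=3.217 -1.766 rad/s, tip=0.359 0.047 0.317 m, u=-6.693 5.117 N·m.
t=0.360 s (step 18): θ=2.288 -2.293 rad, w=3.611 -0.964 rad/s, tip=0.396 0.036 0.239 m, u=-4.507 4.214 N·m.
t=0.420 s (step 21): θ=2.523 -2.334 rad, w=4.266 -0.417 rad/s, tip=0.428 0.001 0.154 m, u=-2.954 3.625 N·m.
t=0.480 s (step 24): θ=2.801 -2.344 rad, w=4.977 0.058 rad/s, tip=0.445 -0.060 0.060 m, u=-1.910 3.158 N·m.
t=0.540 s (step 27): θ=3.117 -2.327 rad, w=5.529 0.509 rad/s, tip=0.432 -0.144 -0.038 m, u=-1.566 2.709 N·m.
t=0.600 s (step 30): θ=3.456 -2.284 rad, w=5.690 0.919 rad/s, tip=0.378 -0.244 -0.121 m, u=-2.036 2.155 N·m.
t=0.660 s (step 33): θ=3.789 -2.220 rad, w=5.312 1.192 rad/s, tip=0.289 -0.341 -0.175 m, u=-2.934 1.525 N·m.
t=0.720 s (step 36): θ=4.084 -2.146 rad, w=4.433 1.257 rad/s, tip=0.186 -0.419 -0.190 m, u=-3.404 0.995 N·m.
t=0.780 s (step 39): θ=4.316 -2.073 rad, w=3.275 1.131 rad/s, tip=0.094 -0.471 -0.178 m, u=-2.774 0.796 N·m.
t=0.840 s (step 42): θ=4.477 -2.012 rad, w=2.104 0.896 rad/s, tip=0.027 -0.502 -0.156 m, u=-1.051 1.002 N·m.
t=0.900 s (step 45): θ=4.572 -1.966 rad, w=1.113 0.640 rad/s, tip=-0.014 -0.519 -0.135 m, u=1.247 1.488 N·m.
t=0.960 s (step 48): θ=4.616 -1.935 rad, w=0.387 0.421 rad/s, tip=-0.033 -0.529 -0.122 m, u=3.542 2.056 N·m.
t=1.020 s (step 51): θ=4.624 -1.914 rad, w=-0.071 0.257 rad/s, tip=-0.037 -0.535 -0.117 m, u=5.443 2.557 N·m.
t=1.080 s (step 54): θ=4.612 -1.903 rad, w=-0.303 0.145 rad/s, tip=-0.033 -0.538 -0.116 m, u=6.780 2.926 N·m.
t=1.140 s (step 57): θ=4.591 -1.896 rad, w=-0.379 0.077 rad/s, tip=-0.025 -0.539 -0.118 m, u=7.602 3.155 N·m.
t=1.200 s (step 60): θ=4.569 -1.893 rad, w=-0.358 0.038 rad/s, tip=-0.016 -0.540 -0.121 m, u=8.001 3.271 N·m.
t=1.260 s (step 63): θ=4.549 -1.891 rad, w=-0.286 0.018 rad/s, tip=-0.009 -0.540 -0.123 m, u=8.102 3.307 N·m.
t=1.320 s (step 66): θ=4.534 -1.890 rad, w=-0.200 0.011 rad/s, tip=-0.003 -0.540 -0.125 m, u=8.025 3.295 N·m.
t=1.380 s (step 69): θ=4.525 -1.890 rad, w=-0.120 0.009 rad/s, tip=0.001 -0.540 -0.126 m, u=7.867 3.260 N·m.
t=1.440 s (step 72): θ=4.520 -1.889 rad, w=-0.057 0.008 rad/s, tip=0.003 -0.540 -0.127 m, u=7.691 3.223 N·m.
t=1.500 s (step 75): θ=4.518 -1.889 rad, w=-0.015 0.008 rad/s, tip=0.004 -0.540 -0.127 m, u=7.540 3.190 N·m.
t=1.560 s (step 78): θ=4.517 -1.888 rad, w=0.007 0.009 rad/s, tip=0.004 -0.540 -0.127 m, u=7.442 3.167 N·m.
t=1.620 s (step 81): θ=4.518 -1.888 rad, w=0.015 0.010 rad/s, tip=0.004 -0.540 -0.127 m, u=7.390 3.153 N·m.
t=1.680 s (step 84): θ=4.519 -1.887 rad, w=0.016 0.009 rad/s, tip=0.004 -0.540 -0.126 m, u=7.364 3.146 N·m.
t=1.740 s (step 87): θ=4.520 -1.886 rad, w=0.013 0.008 rad/s, tip=0.003 -0.540 -0.126 m, u=7.354 3.144 N·m.
t=1.800 s (step 90): θ=4.521 -1.886 rad, w=0.010 0.007 rad/s, tip=0.003 -0.541 -0.126 m, u=7.354 3.144 N·m.
t=1.860 s (step 93): θ=4.521 -1.886 rad, w=0.007 0.006 rad/s, tip=0.003 -0.541 -0.126 m, u=7.357 3.145 N·m.
t=1.920 s (step 96): θ=4.521 -1.885 rad, w=0.004 0.005 rad/s, tip=0.002 -0.541 -0.126 m, u=7.361 3.146 N·m.
t=1.960 s (step 98): θ=4.522 -1.885 rad, w=0.003 0.004 rad/s, tip=0.002 -0.541 -0.126 m.


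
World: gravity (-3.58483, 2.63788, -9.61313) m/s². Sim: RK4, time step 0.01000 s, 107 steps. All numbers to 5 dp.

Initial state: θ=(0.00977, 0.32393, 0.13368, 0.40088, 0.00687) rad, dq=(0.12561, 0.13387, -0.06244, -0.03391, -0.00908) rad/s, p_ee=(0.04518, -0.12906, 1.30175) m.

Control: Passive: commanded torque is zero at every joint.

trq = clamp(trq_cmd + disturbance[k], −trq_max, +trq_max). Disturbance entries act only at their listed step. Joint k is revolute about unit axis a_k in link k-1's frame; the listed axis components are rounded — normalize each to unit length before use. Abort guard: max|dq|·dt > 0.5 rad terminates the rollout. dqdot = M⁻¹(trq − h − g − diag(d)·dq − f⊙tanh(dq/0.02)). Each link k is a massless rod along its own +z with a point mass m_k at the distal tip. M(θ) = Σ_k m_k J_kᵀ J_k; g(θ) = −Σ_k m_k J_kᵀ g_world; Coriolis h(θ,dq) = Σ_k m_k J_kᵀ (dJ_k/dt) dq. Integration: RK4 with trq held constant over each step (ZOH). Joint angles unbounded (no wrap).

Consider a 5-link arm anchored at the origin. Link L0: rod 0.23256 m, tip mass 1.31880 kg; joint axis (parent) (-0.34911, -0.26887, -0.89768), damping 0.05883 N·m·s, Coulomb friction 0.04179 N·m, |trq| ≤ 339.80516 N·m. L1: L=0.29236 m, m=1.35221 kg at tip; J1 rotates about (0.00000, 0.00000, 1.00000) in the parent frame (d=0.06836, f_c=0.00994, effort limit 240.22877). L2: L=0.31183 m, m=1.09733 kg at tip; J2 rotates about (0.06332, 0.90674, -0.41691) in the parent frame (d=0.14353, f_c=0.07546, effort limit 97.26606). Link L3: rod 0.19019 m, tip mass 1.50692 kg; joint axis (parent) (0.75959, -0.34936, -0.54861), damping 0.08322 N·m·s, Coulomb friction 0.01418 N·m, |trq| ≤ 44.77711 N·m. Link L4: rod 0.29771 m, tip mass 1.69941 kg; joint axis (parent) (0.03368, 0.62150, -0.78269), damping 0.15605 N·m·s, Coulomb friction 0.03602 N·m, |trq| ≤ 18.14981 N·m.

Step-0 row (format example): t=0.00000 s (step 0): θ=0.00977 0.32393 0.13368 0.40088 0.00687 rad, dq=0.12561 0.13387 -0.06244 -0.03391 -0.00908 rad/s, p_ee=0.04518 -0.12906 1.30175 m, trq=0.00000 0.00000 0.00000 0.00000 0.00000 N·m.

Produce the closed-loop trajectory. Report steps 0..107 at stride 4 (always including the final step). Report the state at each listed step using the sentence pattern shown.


t=0.04000 s (step 4): θ=0.03365 0.33088 0.14371 0.42804 0.02031 rad, dq=1.04455 0.39563 0.53180 1.37573 0.60829 rad/s, p_ee=0.03918 -0.12714 1.30000 m, trq=0.00000 0.00000 0.00000 0.00000 0.00000 N·m.
t=0.08000 s (step 8): θ=0.09174 0.36304 0.17428 0.50990 0.05497 rad, dq=1.83617 1.27458 0.96855 2.70427 1.14060 rad/s, p_ee=0.02684 -0.12598 1.29315 m, trq=0.00000 0.00000 0.00000 0.00000 0.00000 N·m.
t=0.12000 s (step 12): θ=0.17810 0.43661 0.21816 0.64303 0.11257 rad, dq=2.44544 2.43618 1.17738 3.92959 1.73761 rad/s, p_ee=0.00748 -0.12483 1.27905 m, trq=0.00000 0.00000 0.00000 0.00000 0.00000 N·m.
t=0.16000 s (step 16): θ=0.28440 0.55915 0.26410 0.82196 0.19185 rad, dq=2.83665 3.68653 1.06228 4.98293 2.17413 rad/s, p_ee=-0.01955 -0.12242 1.25470 m, trq=0.00000 0.00000 0.00000 0.00000 0.00000 N·m.
t=0.20000 s (step 20): θ=0.40345 0.72959 0.29881 1.03864 0.28099 rad, dq=3.11328 4.79299 0.62300 5.80897 2.20825 rad/s, p_ee=-0.05451 -0.11691 1.21713 m, trq=0.00000 0.00000 0.00000 0.00000 0.00000 N·m.
t=0.24000 s (step 24): θ=0.53479 0.93811 0.30987 1.28281 0.36328 rad, dq=3.49040 5.56016 -0.12358 6.34209 1.86101 rad/s, p_ee=-0.09701 -0.10629 1.16412 m, trq=0.00000 0.00000 0.00000 0.00000 0.00000 N·m.
t=0.28000 s (step 28): θ=0.68708 1.16791 0.28300 1.54019 0.42703 rad, dq=4.19974 5.83405 -1.33099 6.42642 1.29788 rad/s, p_ee=-0.14627 -0.08888 1.09433 m, trq=0.00000 0.00000 0.00000 0.00000 0.00000 N·m.
t=0.32000 s (step 32): θ=0.87810 1.39190 0.19144 1.78454 0.46784 rad, dq=5.43959 5.09989 -3.42528 5.56377 0.81853 rad/s, p_ee=-0.20135 -0.06341 1.00716 m, trq=0.00000 0.00000 0.00000 0.00000 0.00000 N·m.
t=0.36000 s (step 36): θ=1.12267 1.54610 -0.00110 1.96453 0.50410 rad, dq=6.64217 2.24799 -6.18084 3.27204 1.08621 rad/s, p_ee=-0.26124 -0.02846 0.90263 m, trq=0.00000 0.00000 0.00000 0.00000 0.00000 N·m.
t=0.40000 s (step 40): θ=1.38705 1.56052 -0.28697 2.05377 0.54045 rad, dq=6.25599 -1.49733 -7.82650 1.44327 0.37977 rad/s, p_ee=-0.32428 0.01809 0.78241 m, trq=0.00000 0.00000 0.00000 0.00000 0.00000 N·m.
t=0.44000 s (step 44): θ=1.60069 1.42475 -0.60872 2.09283 0.51809 rad, dq=4.19876 -5.39002 -8.13589 0.52093 -1.55613 rad/s, p_ee=-0.38916 0.07619 0.64903 m, trq=0.00000 0.00000 0.00000 0.00000 0.00000 N·m.
t=0.48000 s (step 48): θ=1.70774 1.11485 -0.93807 2.08447 0.42133 rad, dq=0.97648 -10.37080 -8.47312 -1.19817 -3.07044 rad/s, p_ee=-0.45517 0.14455 0.50371 m, trq=0.00000 0.00000 0.00000 0.00000 0.00000 N·m.
t=0.52000 s (step 52): θ=1.66667 0.57323 -1.31617 1.97047 0.29036 rad, dq=-3.05289 -16.79146 -11.12324 -4.88778 -3.53269 rad/s, p_ee=-0.52139 0.22511 0.34831 m, trq=0.00000 0.00000 0.00000 0.00000 0.00000 N·m.
t=0.56000 s (step 56): θ=1.51495 -0.15330 -1.89538 1.64741 0.07190 rad, dq=-3.07394 -17.51451 -18.25843 -12.11886 -7.72979 rad/s, p_ee=-0.57644 0.33291 0.18595 m, trq=0.00000 0.00000 0.00000 0.00000 0.00000 N·m.
t=0.60000 s (step 60): θ=1.52127 -0.76975 -2.79238 1.02314 -0.08383 rad, dq=4.16628 -19.69224 -32.28861 -16.82703 -2.42003 rad/s, p_ee=-0.56748 0.47579 0.01933 m, trq=0.00000 0.00000 0.00000 0.00000 0.00000 N·m.
t=0.64000 s (step 64): θ=1.66301 -1.55172 -3.95121 0.03771 0.31922 rad, dq=-0.56022 -15.58443 -16.10869 -17.01326 33.96225 rad/s, p_ee=-0.45914 0.56773 -0.15615 m, trq=0.00000 0.00000 0.00000 0.00000 0.00000 N·m.
t=0.68000 s (step 68): θ=1.58675 -2.11934 -4.33379 -0.53306 1.45132 rad, dq=-2.00048 -12.45687 -4.76602 -11.79774 21.26460 rad/s, p_ee=-0.25689 0.57028 -0.18880 m, trq=0.00000 0.00000 0.00000 0.00000 0.00000 N·m.
t=0.72000 s (step 72): θ=1.53318 -2.53341 -4.42871 -0.83571 2.01258 rad, dq=-0.51872 -7.96895 -0.84597 -2.38777 6.35446 rad/s, p_ee=-0.07425 0.58974 -0.17912 m, trq=0.00000 0.00000 0.00000 0.00000 0.00000 N·m.
t=0.76000 s (step 76): θ=1.56137 -2.73913 -4.44491 -0.74344 2.03255 rad, dq=2.06141 -2.33039 -0.15604 5.93794 -3.53736 rad/s, p_ee=0.09129 0.61930 -0.17915 m, trq=0.00000 0.00000 0.00000 0.00000 0.00000 N·m.
t=0.80000 s (step 80): θ=1.70245 -2.72928 -4.44565 -0.42890 1.82902 rad, dq=5.02475 2.70140 0.08594 9.22273 -5.93434 rad/s, p_ee=0.24822 0.65047 -0.18221 m, trq=0.00000 0.00000 0.00000 0.00000 0.00000 N·m.
t=0.84000 s (step 84): θ=1.96643 -2.52720 -4.44065 -0.03300 1.58754 rad, dq=8.22667 7.43470 0.14917 10.37557 -6.04073 rad/s, p_ee=0.39236 0.68150 -0.18423 m, trq=0.00000 0.00000 0.00000 0.00000 0.00000 N·m.
t=0.88000 s (step 88): θ=2.36154 -2.13356 -4.43144 0.37999 1.32880 rad, dq=11.32451 11.92046 0.35798 9.65882 -7.44703 rad/s, p_ee=0.51512 0.70782 -0.18405 m, trq=0.00000 0.00000 0.00000 0.00000 0.00000 N·m.
t=0.92000 s (step 92): θ=2.81416 -1.67245 -4.42304 0.64981 0.95943 rad, dq=10.44122 9.63664 -0.29979 2.88797 -10.72011 rad/s, p_ee=0.60551 0.72100 -0.18274 m, trq=0.00000 0.00000 0.00000 0.00000 0.00000 N·m.
t=0.96000 s (step 96): θ=3.16931 -1.41052 -4.47713 0.59573 0.52496 rad, dq=7.27528 3.40082 -2.49148 -5.42834 -10.36562 rad/s, p_ee=0.66773 0.71966 -0.18309 m, trq=0.00000 0.00000 0.00000 0.00000 0.00000 N·m.
t=1.00000 s (step 100): θ=3.39125 -1.40485 -4.61549 0.23858 0.17238 rad, dq=3.69936 -3.18994 -4.16021 -11.88109 -6.88129 rad/s, p_ee=0.71089 0.70411 -0.18459 m, trq=0.00000 0.00000 0.00000 0.00000 0.00000 N·m.
t=1.04000 s (step 104): θ=3.46147 -1.64931 -4.77650 -0.27855 -0.02107 rad, dq=0.01066 -8.30681 -3.42445 -12.75281 -3.07841 rad/s, p_ee=0.73814 0.67011 -0.18489 m, trq=0.00000 0.00000 0.00000 0.00000 0.00000 N·m.
t=1.07000 s (step 107): θ=3.44040 -1.90549 -4.85348 -0.61631 -0.08747 rad, dq=-1.13199 -8.22364 -1.67356 -9.46425 -1.50420 rad/s, p_ee=0.75101 0.63131 -0.18532 m.


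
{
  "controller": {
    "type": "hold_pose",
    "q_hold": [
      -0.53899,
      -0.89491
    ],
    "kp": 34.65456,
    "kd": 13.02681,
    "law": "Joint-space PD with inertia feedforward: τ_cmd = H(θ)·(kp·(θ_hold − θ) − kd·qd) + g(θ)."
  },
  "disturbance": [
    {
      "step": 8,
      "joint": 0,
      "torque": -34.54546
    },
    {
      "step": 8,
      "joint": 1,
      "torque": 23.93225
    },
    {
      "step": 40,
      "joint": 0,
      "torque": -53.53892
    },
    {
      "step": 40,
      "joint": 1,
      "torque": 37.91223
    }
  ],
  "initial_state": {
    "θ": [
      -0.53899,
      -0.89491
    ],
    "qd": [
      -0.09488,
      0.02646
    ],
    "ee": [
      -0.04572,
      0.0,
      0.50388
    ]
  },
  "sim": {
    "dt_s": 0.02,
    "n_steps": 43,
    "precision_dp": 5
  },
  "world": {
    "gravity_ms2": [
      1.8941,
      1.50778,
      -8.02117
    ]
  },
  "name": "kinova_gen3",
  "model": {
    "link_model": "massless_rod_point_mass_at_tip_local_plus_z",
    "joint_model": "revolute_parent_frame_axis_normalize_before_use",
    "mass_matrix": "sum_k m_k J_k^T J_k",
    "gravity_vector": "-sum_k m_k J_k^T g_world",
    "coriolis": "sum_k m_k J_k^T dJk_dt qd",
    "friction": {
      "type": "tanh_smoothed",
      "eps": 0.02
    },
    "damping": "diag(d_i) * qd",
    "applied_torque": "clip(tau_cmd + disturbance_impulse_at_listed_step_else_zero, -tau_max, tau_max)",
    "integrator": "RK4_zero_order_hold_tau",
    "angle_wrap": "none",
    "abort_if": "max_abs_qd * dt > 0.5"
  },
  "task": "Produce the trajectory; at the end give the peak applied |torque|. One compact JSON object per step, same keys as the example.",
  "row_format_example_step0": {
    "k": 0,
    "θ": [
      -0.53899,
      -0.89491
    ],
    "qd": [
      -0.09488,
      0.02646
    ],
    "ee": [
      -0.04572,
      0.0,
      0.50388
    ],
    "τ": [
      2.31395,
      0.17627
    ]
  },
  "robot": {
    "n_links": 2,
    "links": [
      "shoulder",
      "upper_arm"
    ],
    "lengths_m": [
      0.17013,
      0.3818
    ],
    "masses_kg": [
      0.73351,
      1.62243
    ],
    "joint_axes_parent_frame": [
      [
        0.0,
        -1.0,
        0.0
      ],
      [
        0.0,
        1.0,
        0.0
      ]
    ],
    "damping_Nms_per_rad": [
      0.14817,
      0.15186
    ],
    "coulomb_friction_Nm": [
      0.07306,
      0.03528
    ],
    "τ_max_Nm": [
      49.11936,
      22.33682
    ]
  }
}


{"k":1,"\u03b8":[-0.54048,-0.89427],"qd":[-0.05525,0.03601],"ee":[-0.04474,0.0,0.50403],"\u03c4":[2.16986,0.27131]}
{"k":2,"\u03b8":[-0.54132,-0.89354],"qd":[-0.02905,0.03703],"ee":[-0.04405,0.0,0.50417],"\u03c4":[2.05524,0.34861]}
{"k":3,"\u03b8":[-0.54175,-0.89285],"qd":[-0.0152,0.02942],"ee":[-0.04359,0.0,0.50428],"\u03c4":[1.96684,0.41087]}
{"k":4,"\u03b8":[-0.54199,-0.89238],"qd":[-0.00951,0.01752],"ee":[-0.0433,0.0,0.50435],"\u03c4":[1.90035,0.45995]}
{"k":5,"\u03b8":[-0.54214,-0.89212],"qd":[-0.00524,0.00907],"ee":[-0.04313,0.0,0.50439],"\u03c4":[1.85022,0.49699]}
{"k":6,"\u03b8":[-0.54221,-0.892],"qd":[-0.00181,0.00372],"ee":[-0.04305,0.0,0.50441],"\u03c4":[1.81319,0.52422]}
{"k":7,"\u03b8":[-0.54223,-0.89197],"qd":[0.00065,0.00019],"ee":[-0.04303,0.0,0.50441],"\u03c4":[1.78609,0.54415]}
{"k":8,"\u03b8":[-0.54221,-0.892],"qd":[0.00234,-0.00218],"ee":[-0.04305,0.0,0.50441],"\u03c4":[-32.77927,22.33682]}
{"k":9,"\u03b8":[-0.56769,-0.90614],"qd":[-2.48816,-1.319],"ee":[-0.03529,0.0,0.50358],"\u03c4":[11.04988,-5.3737]}
{"k":10,"\u03b8":[-0.6075,-0.92433],"qd":[-1.52427,-0.54599],"ee":[-0.02184,0.0,0.50249],"\u03c4":[9.1818,-4.31237]}
{"k":11,"\u03b8":[-0.63163,-0.93098],"qd":[-0.9061,-0.14228],"ee":[-0.01214,0.0,0.50213],"\u03c4":[7.70171,-3.41741]}
{"k":12,"\u03b8":[-0.64562,-0.93168],"qd":[-0.50795,0.0524],"ee":[-0.00537,0.0,0.50217],"\u03c4":[6.52585,-2.67078]}
{"k":13,"\u03b8":[-0.65332,-0.93003],"qd":[-0.26701,0.10741],"ee":[-0.00089,0.0,0.50237],"\u03c4":[5.58754,-2.04289]}
{"k":14,"\u03b8":[-0.65699,-0.92771],"qd":[-0.10213,0.12137],"ee":[0.0018,0.0,0.50261],"\u03c4":[4.83605,-1.5312]}
{"k":15,"\u03b8":[-0.65788,-0.92533],"qd":[0.00447,0.10655],"ee":[0.00313,0.0,0.50285],"\u03c4":[4.23791,-1.1157]}
{"k":16,"\u03b8":[-0.65741,-0.92384],"qd":[0.04046,0.03888],"ee":[0.00344,0.0,0.503],"\u03c4":[3.78457,-0.77945]}
{"k":17,"\u03b8":[-0.65633,-0.92356],"qd":[0.0716,-0.00414],"ee":[0.003,0.0,0.50303],"\u03c4":[3.42201,-0.51239]}
{"k":18,"\u03b8":[-0.65453,-0.92375],"qd":[0.10949,-0.01355],"ee":[0.00202,0.0,0.50302],"\u03c4":[3.12916,-0.30477]}
{"k":19,"\u03b8":[-0.65205,-0.92406],"qd":[0.13868,-0.01676],"ee":[0.00066,0.0,0.50299],"\u03c4":[2.89268,-0.13824]}
{"k":20,"\u03b8":[-0.64908,-0.92441],"qd":[0.15882,-0.01843],"ee":[-0.00096,0.0,0.50295],"\u03c4":[2.70148,-0.00357]}
{"k":21,"\u03b8":[-0.64578,-0.92478],"qd":[0.17164,-0.01938],"ee":[-0.00276,0.0,0.50291],"\u03c4":[2.5466,0.10567]}
{"k":22,"\u03b8":[-0.64227,-0.92517],"qd":[0.17878,-0.01984],"ee":[-0.00467,0.0,0.50285],"\u03c4":[2.42088,0.19452]}
{"k":23,"\u03b8":[-0.63867,-0.92557],"qd":[0.18159,-0.01996],"ee":[-0.00662,0.0,0.50279],"\u03c4":[2.31858,0.26696]}
{"k":24,"\u03b8":[-0.63504,-0.92597],"qd":[0.18113,-0.01982],"ee":[-0.00859,0.0,0.50272],"\u03c4":[2.23511,0.32621]}
{"k":25,"\u03b8":[-0.63145,-0.92636],"qd":[0.17825,-0.01949],"ee":[-0.01054,0.0,0.50264],"\u03c4":[2.16679,0.37482]}
{"k":26,"\u03b8":[-0.62794,-0.92674],"qd":[0.1736,-0.01903],"ee":[-0.01245,0.0,0.50256],"\u03c4":[2.11069,0.41484]}
{"k":27,"\u03b8":[-0.62452,-0.92712],"qd":[0.16771,-0.01847],"ee":[-0.0143,0.0,0.50247],"\u03c4":[2.06444,0.44793]}
{"k":28,"\u03b8":[-0.62124,-0.92748],"qd":[0.16096,-0.01787],"ee":[-0.01608,0.0,0.50238],"\u03c4":[2.02615,0.4754]}
{"k":29,"\u03b8":[-0.61809,-0.92783],"qd":[0.15367,-0.01723],"ee":[-0.01779,0.0,0.50228],"\u03c4":[1.99432,0.49833]}
{"k":30,"\u03b8":[-0.6151,-0.92817],"qd":[0.14607,-0.01659],"ee":[-0.01942,0.0,0.50219],"\u03c4":[1.96772,0.51755]}
{"k":31,"\u03b8":[-0.61225,-0.92849],"qd":[0.13835,-0.01595],"ee":[-0.02096,0.0,0.50209],"\u03c4":[1.94538,0.53376]}
{"k":32,"\u03b8":[-0.60956,-0.9288],"qd":[0.13065,-0.01532],"ee":[-0.02242,0.0,0.502],"\u03c4":[1.92651,0.54751]}
{"k":33,"\u03b8":[-0.60703,-0.9291],"qd":[0.12306,-0.01471],"ee":[-0.02381,0.0,0.5019],"\u03c4":[1.91049,0.55925]}
{"k":34,"\u03b8":[-0.60464,-0.92939],"qd":[0.11566,-0.01413],"ee":[-0.02511,0.0,0.50181],"\u03c4":[1.89681,0.56932]}
{"k":35,"\u03b8":[-0.6024,-0.92967],"qd":[0.10851,-0.01357],"ee":[-0.02633,0.0,0.50172],"\u03c4":[1.88504,0.57802]}
{"k":36,"\u03b8":[-0.6003,-0.92993],"qd":[0.10163,-0.01304],"ee":[-0.02748,0.0,0.50163],"\u03c4":[1.87487,0.58559]}
{"k":37,"\u03b8":[-0.59833,-0.93019],"qd":[0.09506,-0.01254],"ee":[-0.02856,0.0,0.50154],"\u03c4":[1.86603,0.59222]}
{"k":38,"\u03b8":[-0.5965,-0.93043],"qd":[0.08881,-0.01206],"ee":[-0.02957,0.0,0.50146],"\u03c4":[1.85829,0.59805]}
{"k":39,"\u03b8":[-0.59478,-0.93067],"qd":[0.08289,-0.01161],"ee":[-0.03052,0.0,0.50138],"\u03c4":[1.85147,0.60322]}
{"k":40,"\u03b8":[-0.59318,-0.9309],"qd":[0.07729,-0.01118],"ee":[-0.0314,0.0,0.5013],"\u03c4":[-49.11936,22.33682]}
{"k":41,"\u03b8":[-0.67694,-1.01892],"qd":[-8.14235,-8.25815],"ee":[-0.02146,0.0,0.49231],"\u03c4":[15.42936,-5.32138]}
{"k":42,"\u03b8":[-0.80626,-1.14349],"qd":[-4.95779,-4.48946],"ee":[-0.00355,0.0,0.47806],"\u03c4":[12.46057,-4.28441]}
{"k":43,"\u03b8":[-0.88506,-1.21142],"qd":[-2.98693,-2.41245],"ee":[0.00927,0.0,0.46938]}
{"summary": "max |\u03c4| (N\u00b7m): 49.11936"}


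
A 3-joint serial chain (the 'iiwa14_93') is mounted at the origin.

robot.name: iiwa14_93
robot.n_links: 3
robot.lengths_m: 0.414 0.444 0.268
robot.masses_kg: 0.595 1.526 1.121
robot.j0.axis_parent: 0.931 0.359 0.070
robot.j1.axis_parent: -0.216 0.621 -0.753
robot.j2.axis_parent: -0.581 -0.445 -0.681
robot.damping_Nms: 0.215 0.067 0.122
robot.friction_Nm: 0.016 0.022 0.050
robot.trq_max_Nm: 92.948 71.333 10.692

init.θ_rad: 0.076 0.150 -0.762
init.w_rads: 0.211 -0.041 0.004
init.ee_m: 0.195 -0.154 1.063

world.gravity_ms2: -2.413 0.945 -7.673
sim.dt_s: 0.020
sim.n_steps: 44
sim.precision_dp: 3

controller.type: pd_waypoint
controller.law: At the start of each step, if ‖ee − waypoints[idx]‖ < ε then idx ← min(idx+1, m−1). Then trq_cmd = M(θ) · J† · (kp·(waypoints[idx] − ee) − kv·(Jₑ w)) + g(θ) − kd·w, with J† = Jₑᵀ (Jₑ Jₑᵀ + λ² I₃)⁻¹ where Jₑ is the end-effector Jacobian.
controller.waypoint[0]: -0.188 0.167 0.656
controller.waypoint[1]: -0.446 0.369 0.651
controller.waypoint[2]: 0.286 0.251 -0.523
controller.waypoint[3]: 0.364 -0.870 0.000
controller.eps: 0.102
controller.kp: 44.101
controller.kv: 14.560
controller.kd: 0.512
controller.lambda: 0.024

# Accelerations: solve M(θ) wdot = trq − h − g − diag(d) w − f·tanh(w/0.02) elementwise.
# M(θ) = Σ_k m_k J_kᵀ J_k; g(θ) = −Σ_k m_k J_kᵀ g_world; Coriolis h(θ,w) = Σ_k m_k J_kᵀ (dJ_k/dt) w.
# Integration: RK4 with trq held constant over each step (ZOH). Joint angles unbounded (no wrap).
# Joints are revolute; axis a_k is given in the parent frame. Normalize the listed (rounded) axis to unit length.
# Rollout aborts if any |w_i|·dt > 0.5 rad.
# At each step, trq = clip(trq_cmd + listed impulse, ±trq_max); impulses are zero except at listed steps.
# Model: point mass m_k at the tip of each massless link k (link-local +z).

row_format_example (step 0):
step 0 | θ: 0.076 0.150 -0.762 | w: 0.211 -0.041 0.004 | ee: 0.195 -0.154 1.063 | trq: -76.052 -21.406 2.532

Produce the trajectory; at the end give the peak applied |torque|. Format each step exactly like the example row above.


step 1 | θ: 0.072 0.126 -0.816 | w: -0.559 -2.369 -5.274 | ee: 0.192 -0.154 1.059 | trq: -48.307 -14.248 4.365
step 2 | θ: 0.058 0.067 -0.928 | w: -0.882 -3.500 -5.794 | ee: 0.183 -0.147 1.054 | trq: -21.129 -9.323 3.076
step 3 | θ: 0.039 -0.010 -1.040 | w: -0.993 -4.219 -5.434 | ee: 0.167 -0.132 1.049 | trq: -1.017 -5.829 1.803
step 4 | θ: 0.019 -0.099 -1.144 | w: -0.989 -4.712 -5.022 | ee: 0.146 -0.115 1.046 | trq: 12.587 -3.224 0.983
step 5 | θ: 0.000 -0.197 -1.241 | w: -0.920 -5.026 -4.701 | ee: 0.123 -0.097 1.044 | trq: 20.995 -1.186 0.542
step 6 | θ: -0.017 -0.299 -1.333 | w: -0.812 -5.177 -4.475 | ee: 0.097 -0.079 1.040 | trq: 25.345 0.468 0.353
step 7 | θ: -0.032 -0.402 -1.420 | w: -0.684 -5.177 -4.322 | ee: 0.070 -0.063 1.036 | trq: 26.601 1.837 0.319
step 8 | θ: -0.044 -0.504 -1.505 | w: -0.545 -5.042 -4.222 | ee: 0.044 -0.050 1.031 | trq: 25.613 2.974 0.372
step 9 | θ: -0.054 -0.603 -1.589 | w: -0.404 -4.789 -4.156 | ee: 0.019 -0.038 1.024 | trq: 23.141 3.905 0.470
step 10 | θ: -0.060 -0.695 -1.671 | w: -0.265 -4.441 -4.109 | ee: -0.005 -0.030 1.016 | trq: 19.842 4.645 0.584
step 11 | θ: -0.064 -0.780 -1.752 | w: -0.133 -4.022 -4.068 | ee: -0.027 -0.023 1.008 | trq: 16.250 5.205 0.698
step 12 | θ: -0.066 -0.855 -1.833 | w: -0.012 -3.559 -4.023 | ee: -0.046 -0.019 0.999 | trq: 12.761 5.601 0.803
step 13 | θ: -0.065 -0.922 -1.912 | w: 0.095 -3.077 -3.964 | ee: -0.064 -0.016 0.989 | trq: 9.643 5.853 0.892
step 14 | θ: -0.062 -0.978 -1.991 | w: 0.184 -2.600 -3.887 | ee: -0.080 -0.014 0.980 | trq: 7.027 5.983 0.965
step 15 | θ: -0.058 -1.026 -2.067 | w: 0.255 -2.145 -3.791 | ee: -0.093 -0.013 0.970 | trq: 4.956 6.016 1.023
step 16 | θ: -0.052 -1.065 -2.141 | w: 0.308 -1.726 -3.679 | ee: -0.105 -0.012 0.961 | trq: 3.409 5.977 1.067
step 17 | θ: -0.046 -1.095 -2.214 | w: 0.344 -1.350 -3.554 | ee: -0.115 -0.012 0.952 | trq: 2.325 5.888 1.102
step 18 | θ: -0.039 -1.119 -2.283 | w: 0.367 -1.019 -3.424 | ee: -0.124 -0.012 0.944 | trq: 1.624 5.769 1.130
step 19 | θ: -0.031 -1.137 -2.350 | w: 0.378 -0.730 -3.294 | ee: -0.132 -0.012 0.936 | trq: 1.226 5.635 1.154
step 20 | θ: -0.024 -1.149 -2.415 | w: 0.382 -0.479 -3.170 | ee: -0.139 -0.012 0.929 | trq: 1.055 5.497 1.175
step 21 | θ: -0.016 -1.156 -2.477 | w: 0.381 -0.261 -3.057 | ee: -0.144 -0.012 0.922 | trq: 1.051 5.364 1.195
step 22 | θ: -0.009 -1.159 -2.537 | w: 0.377 -0.070 -2.956 | ee: -0.149 -0.011 0.916 | trq: 1.163 5.242 1.213
step 23 | θ: -0.001 -1.159 -2.595 | w: 0.372 0.094 -2.863 | ee: -0.154 -0.010 0.911 | trq: 1.351 5.146 1.225
step 24 | θ: 0.006 -1.156 -2.652 | w: 0.367 0.242 -2.788 | ee: -0.157 -0.010 0.906 | trq: 1.589 5.068 1.237
step 25 | θ: 0.014 -1.149 -2.707 | w: 0.365 0.380 -2.732 | ee: -0.160 -0.009 0.901 | trq: 1.858 5.007 1.248
step 26 | θ: 0.021 -1.140 -2.761 | w: 0.366 0.510 -2.694 | ee: -0.162 -0.007 0.897 | trq: 2.141 4.966 1.255
step 27 | θ: 0.028 -1.129 -2.815 | w: 0.370 0.635 -2.674 | ee: -0.164 -0.006 0.894 | trq: 2.429 4.950 1.258
step 28 | θ: 0.036 -1.115 -2.868 | w: 0.378 0.758 -2.672 | ee: -0.165 -0.004 0.891 | trq: 2.706 4.960 1.257
step 29 | θ: 0.043 -1.099 -2.922 | w: 0.389 0.883 -2.690 | ee: -0.166 -0.003 0.888 | trq: 2.948 5.003 1.251
step 30 | θ: 0.051 -1.080 -2.976 | w: 0.404 1.011 -2.727 | ee: -0.166 -0.001 0.886 | trq: 3.104 5.078 1.239
step 31 | θ: 0.060 -1.058 -3.031 | w: 0.421 1.142 -2.775 | ee: -0.166 0.000 0.884 | trq: 3.053 5.179 1.215
step 32 | θ: 0.068 -1.034 -3.087 | w: 0.433 1.269 -2.814 | ee: -0.165 0.002 0.883 | trq: 2.530 5.263 1.169
step 33 | θ: 0.077 -1.007 -3.143 | w: 0.430 1.365 -2.784 | ee: -0.163 0.004 0.882 | trq: 1.046 5.198 1.071
step 34 | θ: 0.085 -0.980 -3.197 | w: 0.385 1.373 -2.559 | ee: -0.161 0.006 0.882 | trq: -1.847 4.736 0.866
step 35 | θ: 0.091 -0.954 -3.242 | w: 0.267 1.203 -1.969 | ee: -0.158 0.008 0.883 | trq: -5.375 3.800 0.507
step 36 | θ: 0.095 -0.934 -3.272 | w: 0.073 0.842 -1.064 | ee: -0.155 0.011 0.883 | trq: -7.240 2.913 0.094
step 37 | θ: 0.094 -0.921 -3.285 | w: -0.131 0.450 -0.296 | ee: -0.153 0.015 0.884 | trq: -6.352 2.609 -0.097
step 38 | θ: 0.090 -0.915 -3.288 | w: -0.279 0.192 0.010 | ee: -0.153 0.020 0.884 | trq: -3.791 2.758 0.044
step 39 | θ: 0.084 -0.912 -3.288 | w: -0.365 0.070 -0.010 | ee: -0.154 0.026 0.884 | trq: -1.245 2.953 0.341
step 40 | θ: 0.076 -0.912 -3.288 | w: -0.421 -0.014 -0.021 | ee: -0.156 0.033 0.883 | trq: 0.683 3.070 0.557
step 41 | θ: 0.067 -0.913 -3.289 | w: -0.456 -0.071 -0.021 | ee: -0.159 0.040 0.882 | trq: 2.111 3.116 0.708
step 42 | θ: 0.058 -0.914 -3.289 | w: -0.476 -0.110 -0.019 | ee: -0.163 0.047 0.881 | trq: 3.198 3.133 0.821
step 43 | θ: 0.048 -0.917 -3.289 | w: -0.484 -0.137 -0.019 | ee: -0.167 0.055 0.880 | trq: 4.039 3.136 0.909
step 44 | θ: 0.038 -0.920 -3.289 | w: -0.484 -0.153 -0.023 | ee: -0.171 0.062 0.879
max |trq| (N·m): 76.052


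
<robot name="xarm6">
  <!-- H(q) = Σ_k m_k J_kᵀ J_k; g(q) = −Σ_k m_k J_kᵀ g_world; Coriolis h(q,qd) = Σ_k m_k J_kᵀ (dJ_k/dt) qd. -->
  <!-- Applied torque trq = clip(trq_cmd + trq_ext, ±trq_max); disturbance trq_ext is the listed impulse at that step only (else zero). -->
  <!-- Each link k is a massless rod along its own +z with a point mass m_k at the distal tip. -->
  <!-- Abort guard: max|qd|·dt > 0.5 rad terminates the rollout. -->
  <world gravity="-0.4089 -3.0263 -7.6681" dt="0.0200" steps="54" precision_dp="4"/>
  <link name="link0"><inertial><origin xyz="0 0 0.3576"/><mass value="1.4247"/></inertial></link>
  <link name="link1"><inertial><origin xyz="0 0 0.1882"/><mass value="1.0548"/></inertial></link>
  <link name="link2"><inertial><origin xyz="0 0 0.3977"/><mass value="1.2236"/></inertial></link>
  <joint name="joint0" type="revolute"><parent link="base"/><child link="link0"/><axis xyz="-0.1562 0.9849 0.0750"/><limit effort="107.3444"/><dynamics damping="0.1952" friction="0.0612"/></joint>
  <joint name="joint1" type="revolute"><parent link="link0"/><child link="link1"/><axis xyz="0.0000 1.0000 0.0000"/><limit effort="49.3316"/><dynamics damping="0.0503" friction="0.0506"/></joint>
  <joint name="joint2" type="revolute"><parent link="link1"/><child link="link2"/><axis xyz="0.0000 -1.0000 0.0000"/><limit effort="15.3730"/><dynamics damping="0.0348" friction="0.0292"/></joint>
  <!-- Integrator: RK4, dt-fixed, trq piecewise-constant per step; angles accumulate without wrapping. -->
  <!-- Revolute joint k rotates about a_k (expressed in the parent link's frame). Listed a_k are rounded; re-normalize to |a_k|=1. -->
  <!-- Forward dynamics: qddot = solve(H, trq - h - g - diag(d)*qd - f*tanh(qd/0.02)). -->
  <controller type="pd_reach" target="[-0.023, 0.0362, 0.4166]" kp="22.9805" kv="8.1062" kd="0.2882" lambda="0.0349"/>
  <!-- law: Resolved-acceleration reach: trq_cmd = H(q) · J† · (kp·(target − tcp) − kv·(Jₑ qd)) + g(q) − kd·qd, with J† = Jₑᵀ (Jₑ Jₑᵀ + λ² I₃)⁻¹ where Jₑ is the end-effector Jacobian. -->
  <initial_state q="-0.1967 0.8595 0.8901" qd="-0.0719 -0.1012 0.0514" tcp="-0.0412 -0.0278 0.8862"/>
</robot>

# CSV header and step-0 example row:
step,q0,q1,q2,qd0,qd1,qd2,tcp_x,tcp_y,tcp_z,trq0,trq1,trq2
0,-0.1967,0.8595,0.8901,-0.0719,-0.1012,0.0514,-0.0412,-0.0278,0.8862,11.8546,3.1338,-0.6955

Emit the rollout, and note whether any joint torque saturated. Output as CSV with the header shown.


step,q0,q1,q2,qd0,qd1,qd2,tcp_x,tcp_y,tcp_z,trq0,trq1,trq2
1,-0.1966,0.8684,0.9088,0.0798,0.9698,1.7904,-0.0437,-0.0278,0.8843,10.4660,2.2300,-1.2358
2,-0.1933,0.8926,0.9541,0.2580,1.4389,2.7311,-0.0454,-0.0271,0.8795,9.0511,1.5326,-1.4641
3,-0.1864,0.9229,1.0137,0.4350,1.5914,3.2245,-0.0464,-0.0259,0.8731,7.7044,0.9766,-1.5412
4,-0.1761,0.9547,1.0806,0.5953,1.5873,3.4704,-0.0466,-0.0242,0.8655,6.4789,0.5267,-1.5532
5,-0.1628,0.9857,1.1510,0.7333,1.5086,3.5768,-0.0462,-0.0221,0.8572,5.3905,0.1613,-1.5442
6,-0.1470,1.0147,1.2227,0.8488,1.3958,3.6019,-0.0453,-0.0197,0.8482,4.4359,-0.1337,-1.5358
7,-0.1291,1.0413,1.2945,0.9438,1.2687,3.5775,-0.0440,-0.0170,0.8387,3.6033,-0.3691,-1.5379
8,-0.1095,1.0653,1.3654,1.0207,1.1368,3.5220,-0.0424,-0.0142,0.8288,2.8780,-0.5533,-1.5548
9,-0.0885,1.0867,1.4350,1.0822,1.0045,3.4461,-0.0406,-0.0113,0.8185,2.2450,-0.6935,-1.5874
10,-0.0664,1.1055,1.5030,1.1305,0.8738,3.3564,-0.0386,-0.0083,0.8079,1.6905,-0.7959,-1.6352
11,-0.0434,1.1217,1.5691,1.1676,0.7455,3.2571,-0.0366,-0.0053,0.7970,1.2019,-0.8659,-1.6967
12,-0.0198,1.1354,1.6331,1.1953,0.6199,3.1510,-0.0345,-0.0024,0.7859,0.7682,-0.9083,-1.7702
13,0.0043,1.1466,1.6950,1.2148,0.4971,3.0400,-0.0325,0.0005,0.7746,0.3798,-0.9273,-1.8537
14,0.0287,1.1554,1.7546,1.2272,0.3772,2.9253,-0.0306,0.0033,0.7631,0.0285,-0.9267,-1.9456
15,0.0533,1.1618,1.8119,1.2332,0.2606,2.8079,-0.0287,0.0060,0.7515,-0.2927,-0.9097,-2.0439
16,0.0779,1.1659,1.8668,1.2335,0.1476,2.6888,-0.0269,0.0087,0.7399,-0.5896,-0.8792,-2.1472
17,0.1025,1.1678,1.9193,1.2285,0.0391,2.5687,-0.0252,0.0111,0.7281,-0.8671,-0.8380,-2.2539
18,0.1269,1.1678,1.9696,1.2122,-0.0371,2.4612,-0.0236,0.0135,0.7164,-1.1369,-0.8028,-2.3664
19,0.1509,1.1666,2.0178,1.1867,-0.0881,2.3626,-0.0221,0.0157,0.7046,-1.3989,-0.7711,-2.4812
20,0.1743,1.1643,2.0640,1.1595,-0.1437,2.2584,-0.0206,0.0177,0.6928,-1.6445,-0.7282,-2.5925
21,0.1972,1.1609,2.1081,1.1301,-0.1999,2.1516,-0.0193,0.0195,0.6811,-1.8756,-0.6773,-2.7003
22,0.2194,1.1564,2.1500,1.0981,-0.2535,2.0442,-0.0180,0.0212,0.6694,-2.0932,-0.6210,-2.8047
23,0.2410,1.1509,2.1898,1.0633,-0.3023,1.9380,-0.0168,0.0228,0.6580,-2.2981,-0.5615,-2.9052
24,0.2619,1.1445,2.2275,1.0259,-0.3447,1.8342,-0.0157,0.0242,0.6467,-2.4902,-0.5002,-3.0016
25,0.2820,1.1373,2.2632,0.9860,-0.3800,1.7335,-0.0147,0.0254,0.6356,-2.6693,-0.4384,-3.0935
26,0.3012,1.1295,2.2969,0.9439,-0.4076,1.6367,-0.0137,0.0265,0.6248,-2.8349,-0.3770,-3.1806
27,0.3197,1.1212,2.3287,0.8999,-0.4275,1.5440,-0.0129,0.0275,0.6142,-2.9866,-0.3169,-3.2626
28,0.3372,1.1125,2.3587,0.8545,-0.4401,1.4558,-0.0121,0.0283,0.6039,-3.1240,-0.2585,-3.3392
29,0.3538,1.1037,2.3870,0.8080,-0.4460,1.3720,-0.0114,0.0291,0.5939,-3.2468,-0.2023,-3.4102
30,0.3695,1.0948,2.4136,0.7610,-0.4457,1.2927,-0.0108,0.0297,0.5842,-3.3551,-0.1487,-3.4756
31,0.3842,1.0860,2.4387,0.7139,-0.4402,1.2177,-0.0103,0.0302,0.5749,-3.4492,-0.0979,-3.5353
32,0.3980,1.0774,2.4624,0.6670,-0.4303,1.1469,-0.0099,0.0307,0.5659,-3.5296,-0.0500,-3.5893
33,0.4108,1.0689,2.4846,0.6208,-0.4169,1.0800,-0.0095,0.0310,0.5573,-3.5970,-0.0050,-3.6377
34,0.4228,1.0608,2.5056,0.5757,-0.4008,1.0168,-0.0092,0.0313,0.5490,-3.6523,0.0369,-3.6808
35,0.4339,1.0530,2.5253,0.5319,-0.3827,0.9571,-0.0090,0.0315,0.5411,-3.6965,0.0759,-3.7187
36,0.4441,1.0456,2.5439,0.4896,-0.3632,0.9006,-0.0088,0.0317,0.5336,-3.7305,0.1119,-3.7517
37,0.4534,1.0385,2.5614,0.4491,-0.3430,0.8472,-0.0088,0.0318,0.5264,-3.7555,0.1452,-3.7802
38,0.4620,1.0319,2.5778,0.4105,-0.3223,0.7967,-0.0087,0.0318,0.5196,-3.7725,0.1757,-3.8044
39,0.4698,1.0257,2.5933,0.3739,-0.3017,0.7488,-0.0088,0.0318,0.5131,-3.7826,0.2036,-3.8248
40,0.4770,1.0199,2.6078,0.3393,-0.2814,0.7035,-0.0089,0.0318,0.5070,-3.7868,0.2291,-3.8416
41,0.4834,1.0145,2.6215,0.3069,-0.2615,0.6606,-0.0090,0.0318,0.5013,-3.7858,0.2523,-3.8552
42,0.4893,1.0095,2.6343,0.2766,-0.2423,0.6201,-0.0092,0.0317,0.4958,-3.7807,0.2732,-3.8660
43,0.4945,1.0048,2.6463,0.2484,-0.2239,0.5817,-0.0095,0.0316,0.4907,-3.7720,0.2922,-3.8743
44,0.4992,1.0005,2.6576,0.2222,-0.2063,0.5454,-0.0097,0.0315,0.4858,-3.7606,0.3092,-3.8803
45,0.5034,0.9966,2.6682,0.1980,-0.1895,0.5112,-0.0101,0.0314,0.4813,-3.7469,0.3245,-3.8843
46,0.5071,0.9930,2.6781,0.1757,-0.1735,0.4788,-0.0104,0.0313,0.4770,-3.7316,0.3381,-3.8867
47,0.5104,0.9897,2.6873,0.1552,-0.1585,0.4484,-0.0107,0.0312,0.4730,-3.7150,0.3503,-3.8876
48,0.5133,0.9867,2.6960,0.1364,-0.1442,0.4197,-0.0111,0.0310,0.4693,-3.6976,0.3610,-3.8873
49,0.5159,0.9839,2.7041,0.1193,-0.1308,0.3927,-0.0115,0.0309,0.4658,-3.6797,0.3705,-3.8859
50,0.5181,0.9815,2.7117,0.1038,-0.1182,0.3674,-0.0119,0.0307,0.4625,-3.6616,0.3789,-3.8837
51,0.5201,0.9792,2.7189,0.0897,-0.1063,0.3436,-0.0124,0.0306,0.4595,-3.6435,0.3862,-3.8808
52,0.5217,0.9772,2.7255,0.0770,-0.0952,0.3213,-0.0128,0.0304,0.4566,-3.6256,0.3925,-3.8773
53,0.5231,0.9754,2.7317,0.0655,-0.0847,0.3004,-0.0132,0.0303,0.4540,-3.6081,0.3979,-3.8733
54,0.5243,0.9738,2.7375,0.0552,-0.0749,0.2808,-0.0136,0.0302,0.4515,,,
# any joint saturated: no


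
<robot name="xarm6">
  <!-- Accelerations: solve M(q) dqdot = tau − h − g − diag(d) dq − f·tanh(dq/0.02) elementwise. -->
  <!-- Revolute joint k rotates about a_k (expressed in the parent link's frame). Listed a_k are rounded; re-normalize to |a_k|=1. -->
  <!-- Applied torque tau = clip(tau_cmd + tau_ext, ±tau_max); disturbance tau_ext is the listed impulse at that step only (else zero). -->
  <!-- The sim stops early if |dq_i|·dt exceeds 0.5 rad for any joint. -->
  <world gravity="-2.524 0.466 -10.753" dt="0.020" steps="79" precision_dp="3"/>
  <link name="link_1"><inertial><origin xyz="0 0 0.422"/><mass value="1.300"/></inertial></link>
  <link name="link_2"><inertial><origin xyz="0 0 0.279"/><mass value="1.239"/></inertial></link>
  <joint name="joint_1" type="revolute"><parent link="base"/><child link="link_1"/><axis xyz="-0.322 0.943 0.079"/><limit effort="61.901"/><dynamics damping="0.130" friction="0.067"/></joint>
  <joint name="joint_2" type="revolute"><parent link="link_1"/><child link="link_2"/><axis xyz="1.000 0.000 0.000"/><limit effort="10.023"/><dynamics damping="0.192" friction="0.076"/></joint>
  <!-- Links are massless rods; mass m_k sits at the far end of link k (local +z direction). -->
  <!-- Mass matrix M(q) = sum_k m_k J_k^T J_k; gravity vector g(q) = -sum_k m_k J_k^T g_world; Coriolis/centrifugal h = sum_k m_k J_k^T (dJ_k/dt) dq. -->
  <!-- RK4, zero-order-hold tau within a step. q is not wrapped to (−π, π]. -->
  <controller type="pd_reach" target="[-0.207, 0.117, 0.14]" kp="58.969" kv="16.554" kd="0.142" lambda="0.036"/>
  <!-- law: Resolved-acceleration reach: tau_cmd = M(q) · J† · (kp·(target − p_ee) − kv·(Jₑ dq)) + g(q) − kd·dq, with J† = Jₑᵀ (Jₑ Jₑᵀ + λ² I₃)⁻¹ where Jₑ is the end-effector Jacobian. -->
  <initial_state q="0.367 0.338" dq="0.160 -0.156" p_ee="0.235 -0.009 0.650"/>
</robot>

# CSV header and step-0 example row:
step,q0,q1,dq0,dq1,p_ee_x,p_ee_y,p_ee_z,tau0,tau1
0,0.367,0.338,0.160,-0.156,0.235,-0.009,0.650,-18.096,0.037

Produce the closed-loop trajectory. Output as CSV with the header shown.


step,q0,q1,dq0,dq1,p_ee_x,p_ee_y,p_ee_z,tau0,tau1
1,0.366,0.333,-0.241,-0.302,0.235,-0.008,0.651,-12.788,-0.233
2,0.359,0.326,-0.508,-0.398,0.230,-0.008,0.653,-9.132,-0.446
3,0.347,0.318,-0.686,-0.473,0.223,-0.008,0.656,-6.576,-0.605
4,0.332,0.308,-0.805,-0.536,0.214,-0.009,0.659,-4.758,-0.720
5,0.315,0.296,-0.885,-0.596,0.204,-0.010,0.663,-3.435,-0.801
6,0.297,0.284,-0.938,-0.655,0.192,-0.011,0.667,-2.444,-0.856
7,0.278,0.270,-0.973,-0.716,0.180,-0.011,0.671,-1.676,-0.892
8,0.258,0.255,-0.997,-0.778,0.168,-0.012,0.675,-1.058,-0.914
9,0.238,0.239,-1.014,-0.842,0.155,-0.012,0.679,-0.542,-0.924
10,0.217,0.222,-1.025,-0.910,0.142,-0.012,0.682,-0.095,-0.925
11,0.197,0.203,-1.032,-0.981,0.129,-0.011,0.685,0.306,-0.917
12,0.176,0.182,-1.038,-1.055,0.116,-0.010,0.688,0.674,-0.903
13,0.155,0.160,-1.043,-1.133,0.102,-0.009,0.691,1.021,-0.883
14,0.135,0.137,-1.047,-1.215,0.089,-0.007,0.694,1.351,-0.856
15,0.114,0.112,-1.050,-1.300,0.075,-0.005,0.696,1.670,-0.824
16,0.093,0.085,-1.054,-1.389,0.061,-0.003,0.698,1.980,-0.785
17,0.071,0.056,-1.058,-1.481,0.047,0.001,0.699,2.284,-0.740
18,0.050,0.026,-1.063,-1.577,0.033,0.004,0.700,2.583,-0.689
19,0.029,-0.007,-1.068,-1.676,0.019,0.008,0.701,2.878,-0.632
20,0.008,-0.041,-1.074,-1.778,0.005,0.013,0.701,3.169,-0.568
21,-0.014,-0.078,-1.081,-1.884,-0.009,0.019,0.700,3.456,-0.497
22,-0.036,-0.116,-1.089,-1.991,-0.023,0.024,0.699,3.739,-0.419
23,-0.058,-0.157,-1.098,-2.101,-0.038,0.031,0.697,4.020,-0.334
24,-0.080,-0.200,-1.107,-2.211,-0.052,0.038,0.695,4.296,-0.242
25,-0.102,-0.246,-1.118,-2.323,-0.066,0.045,0.691,4.569,-0.143
26,-0.124,-0.293,-1.129,-2.434,-0.080,0.053,0.687,4.837,-0.037
27,-0.147,-0.343,-1.142,-2.543,-0.094,0.062,0.682,5.101,0.075
28,-0.170,-0.395,-1.155,-2.650,-0.108,0.071,0.676,5.359,0.194
29,-0.193,-0.449,-1.170,-2.754,-0.121,0.080,0.669,5.612,0.319
30,-0.217,-0.505,-1.185,-2.852,-0.134,0.090,0.660,5.858,0.449
31,-0.241,-0.563,-1.201,-2.944,-0.147,0.099,0.651,6.098,0.583
32,-0.265,-0.622,-1.217,-3.027,-0.159,0.109,0.640,6.330,0.720
33,-0.289,-0.684,-1.233,-3.101,-0.171,0.119,0.629,6.554,0.859
34,-0.314,-0.746,-1.249,-3.165,-0.182,0.128,0.616,6.769,0.999
35,-0.339,-0.810,-1.265,-3.215,-0.192,0.138,0.602,6.974,1.137
36,-0.365,-0.875,-1.280,-3.252,-0.201,0.146,0.587,7.169,1.273
37,-0.390,-0.940,-1.294,-3.275,-0.210,0.155,0.572,7.354,1.404
38,-0.416,-1.005,-1.306,-3.282,-0.218,0.163,0.555,7.527,1.529
39,-0.442,-1.071,-1.316,-3.274,-0.225,0.170,0.538,7.690,1.646
40,-0.469,-1.136,-1.324,-3.249,-0.231,0.176,0.520,7.841,1.753
41,-0.495,-1.201,-1.329,-3.210,-0.236,0.181,0.503,7.980,1.849
42,-0.522,-1.264,-1.331,-3.155,-0.240,0.186,0.485,8.109,1.933
43,-0.549,-1.327,-1.330,-3.087,-0.243,0.190,0.466,8.226,2.005
44,-0.575,-1.388,-1.325,-3.007,-0.246,0.192,0.449,8.333,2.063
45,-0.602,-1.447,-1.316,-2.915,-0.248,0.194,0.431,8.430,2.109
46,-0.628,-1.504,-1.303,-2.815,-0.249,0.195,0.414,8.516,2.142
47,-0.654,-1.559,-1.286,-2.707,-0.250,0.196,0.397,8.593,2.162
48,-0.679,-1.612,-1.266,-2.593,-0.250,0.196,0.381,8.662,2.171
49,-0.704,-1.663,-1.242,-2.475,-0.250,0.195,0.365,8.722,2.170
50,-0.729,-1.711,-1.215,-2.356,-0.250,0.194,0.351,8.773,2.160
51,-0.753,-1.757,-1.184,-2.235,-0.249,0.192,0.337,8.818,2.142
52,-0.776,-1.801,-1.151,-2.115,-0.248,0.190,0.323,8.855,2.117
53,-0.799,-1.842,-1.116,-1.996,-0.247,0.188,0.311,8.886,2.087
54,-0.821,-1.881,-1.079,-1.880,-0.246,0.185,0.299,8.911,2.052
55,-0.842,-1.917,-1.040,-1.768,-0.244,0.182,0.288,8.930,2.015
56,-0.862,-1.952,-1.000,-1.659,-0.243,0.179,0.278,8.945,1.975
57,-0.882,-1.984,-0.960,-1.555,-0.241,0.177,0.268,8.954,1.933
58,-0.901,-2.014,-0.918,-1.455,-0.240,0.174,0.259,8.960,1.891
59,-0.919,-2.042,-0.877,-1.361,-0.239,0.171,0.251,8.961,1.849
60,-0.936,-2.068,-0.836,-1.271,-0.237,0.168,0.243,8.960,1.808
61,-0.952,-2.093,-0.795,-1.186,-0.236,0.165,0.236,8.955,1.767
62,-0.968,-2.116,-0.754,-1.106,-0.234,0.163,0.229,8.947,1.727
63,-0.982,-2.137,-0.714,-1.031,-0.233,0.160,0.223,8.938,1.689
64,-0.996,-2.157,-0.675,-0.961,-0.232,0.157,0.217,8.926,1.653
65,-1.009,-2.176,-0.637,-0.895,-0.231,0.155,0.212,8.912,1.618
66,-1.022,-2.193,-0.600,-0.833,-0.230,0.153,0.207,8.897,1.585
67,-1.033,-2.209,-0.565,-0.776,-0.228,0.151,0.202,8.881,1.554
68,-1.044,-2.224,-0.530,-0.722,-0.227,0.148,0.198,8.864,1.524
69,-1.055,-2.238,-0.497,-0.672,-0.226,0.147,0.194,8.846,1.497
70,-1.064,-2.251,-0.466,-0.626,-0.226,0.145,0.190,8.828,1.471
71,-1.073,-2.263,-0.436,-0.582,-0.225,0.143,0.186,8.809,1.446
72,-1.082,-2.274,-0.407,-0.542,-0.224,0.141,0.183,8.790,1.424
73,-1.089,-2.285,-0.380,-0.504,-0.223,0.140,0.180,8.771,1.402
74,-1.097,-2.294,-0.354,-0.469,-0.222,0.138,0.178,8.752,1.383
75,-1.104,-2.304,-0.329,-0.436,-0.222,0.137,0.175,8.734,1.365
76,-1.110,-2.312,-0.306,-0.406,-0.221,0.136,0.173,8.716,1.348
77,-1.116,-2.320,-0.284,-0.378,-0.220,0.134,0.170,8.698,1.332
78,-1.121,-2.327,-0.264,-0.352,-0.220,0.133,0.168,8.681,1.317
79,-1.126,-2.334,-0.245,-0.327,-0.219,0.132,0.167,,
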